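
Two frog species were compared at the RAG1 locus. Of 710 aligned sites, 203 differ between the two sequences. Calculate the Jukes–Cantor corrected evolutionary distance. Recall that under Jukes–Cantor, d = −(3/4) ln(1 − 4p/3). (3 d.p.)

0.360

p = 203/710 ≈ 0.285915.
d = −(3/4) ln(1 − 4p/3) = −0.75 ln(1 − 0.38122) = −0.75 ln(0.61878)
  = −0.75 × (-0.480005) = 0.360004 substitutions/site.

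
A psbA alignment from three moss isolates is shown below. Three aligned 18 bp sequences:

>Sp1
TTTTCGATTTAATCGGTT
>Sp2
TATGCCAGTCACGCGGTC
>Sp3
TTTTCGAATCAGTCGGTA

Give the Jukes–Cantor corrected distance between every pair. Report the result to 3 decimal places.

Sp1–Sp2: 8/18 sites differ → p ≈ 0.444444, d = −0.75 ln(1 − 0.592592) = 0.673455 ≈ 0.673.
Sp1–Sp3: 4/18 sites differ → p ≈ 0.222222, d = −0.75 ln(1 − 0.296296) = 0.263548 ≈ 0.264.
Sp2–Sp3: 7/18 sites differ → p ≈ 0.388889, d = −0.75 ln(1 − 0.518519) = 0.548166 ≈ 0.548.

d(Sp1,Sp2) = 0.673, d(Sp1,Sp3) = 0.264, d(Sp2,Sp3) = 0.548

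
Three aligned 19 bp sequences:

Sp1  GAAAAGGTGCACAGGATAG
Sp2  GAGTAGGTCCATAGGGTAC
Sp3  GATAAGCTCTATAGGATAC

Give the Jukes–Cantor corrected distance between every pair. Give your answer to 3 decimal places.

d(Sp1,Sp2) = 0.410, d(Sp1,Sp3) = 0.410, d(Sp2,Sp3) = 0.324

Sp1–Sp2: 6/19 sites differ → p ≈ 0.315789, d = −0.75 ln(1 − 0.421052) = 0.409907 ≈ 0.410.
Sp1–Sp3: 6/19 sites differ → p ≈ 0.315789, d = −0.75 ln(1 − 0.421052) = 0.409907 ≈ 0.410.
Sp2–Sp3: 5/19 sites differ → p ≈ 0.263158, d = −0.75 ln(1 − 0.350877) = 0.324100 ≈ 0.324.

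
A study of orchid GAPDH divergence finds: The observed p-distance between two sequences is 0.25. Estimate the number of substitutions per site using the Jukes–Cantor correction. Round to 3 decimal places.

d = −(3/4) ln(1 − 4p/3) = −0.75 ln(1 − 0.333333) = −0.75 ln(0.666667)
  = −0.75 × (-0.405465) = 0.304099 substitutions/site.

0.304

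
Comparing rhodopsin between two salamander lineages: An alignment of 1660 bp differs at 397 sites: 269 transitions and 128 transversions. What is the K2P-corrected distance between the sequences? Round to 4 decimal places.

P = 269/1660 ≈ 0.162048 and Q = 128/1660 ≈ 0.077108.
Under the Kimura two-parameter model, d = −½ ln(1 − 2P − Q) − ¼ ln(1 − 2Q).
1 − 2P − Q = 0.598796, giving −½ ln(0.598796) = 0.256417.
1 − 2Q = 0.845784, giving −¼ ln(0.845784) = 0.041873.
d = 0.256417 + 0.041873 = 0.298290.

0.2983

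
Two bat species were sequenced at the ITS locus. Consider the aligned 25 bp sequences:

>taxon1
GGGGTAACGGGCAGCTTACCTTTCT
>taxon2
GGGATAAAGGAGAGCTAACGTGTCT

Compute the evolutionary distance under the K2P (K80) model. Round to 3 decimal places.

Of 25 sites, 2 differences are transitions and 5 are transversions, so P = 2/25 = 0.08 and Q = 5/25 = 0.2.
Under the Kimura two-parameter model, d = −½ ln(1 − 2P − Q) − ¼ ln(1 − 2Q).
1 − 2P − Q = 0.64, giving −½ ln(0.64) = 0.223144.
1 − 2Q = 0.6, giving −¼ ln(0.6) = 0.127706.
d = 0.223144 + 0.127706 = 0.350850.

0.351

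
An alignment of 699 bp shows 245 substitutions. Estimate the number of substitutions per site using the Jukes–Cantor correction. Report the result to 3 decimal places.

0.472

p = 245/699 ≈ 0.350501.
d = −(3/4) ln(1 − 4p/3) = −0.75 ln(1 − 0.467335) = −0.75 ln(0.532665)
  = −0.75 × (-0.629863) = 0.472397 substitutions/site.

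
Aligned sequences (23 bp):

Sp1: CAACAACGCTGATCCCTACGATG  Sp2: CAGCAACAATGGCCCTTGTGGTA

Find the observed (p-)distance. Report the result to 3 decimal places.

The sequences differ at 10 of 23 positions (sites 3, 8, 9, 12, 13, 16, 18, 19, 21, 23).
p = 10/23 = 0.434782… ≈ 0.435 (to 3 d.p.).

0.435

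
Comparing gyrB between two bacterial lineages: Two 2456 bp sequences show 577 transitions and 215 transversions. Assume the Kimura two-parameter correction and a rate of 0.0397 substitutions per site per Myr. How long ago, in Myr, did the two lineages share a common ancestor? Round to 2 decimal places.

P = 577/2456 ≈ 0.234935 and Q = 215/2456 ≈ 0.087541.
Under the Kimura two-parameter model, d = −½ ln(1 − 2P − Q) − ¼ ln(1 − 2Q).
1 − 2P − Q = 0.442589, giving −½ ln(0.442589) = 0.407557.
1 − 2Q = 0.824918, giving −¼ ln(0.824918) = 0.048118.
d = 0.407557 + 0.048118 = 0.455675.
Under a molecular clock d = 2μt, so t = d/(2μ) = 0.455675 / (2 × 0.0397) = 5.74 Myr.

5.74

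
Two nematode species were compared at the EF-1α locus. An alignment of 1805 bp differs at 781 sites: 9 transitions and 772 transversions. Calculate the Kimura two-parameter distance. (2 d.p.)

P = 9/1805 ≈ 0.004986 and Q = 772/1805 ≈ 0.427701.
Under the Kimura two-parameter model, d = −½ ln(1 − 2P − Q) − ¼ ln(1 − 2Q).
1 − 2P − Q = 0.562327, giving −½ ln(0.562327) = 0.287836.
1 − 2Q = 0.144598, giving −¼ ln(0.144598) = 0.483449.
d = 0.287836 + 0.483449 = 0.771285.

0.77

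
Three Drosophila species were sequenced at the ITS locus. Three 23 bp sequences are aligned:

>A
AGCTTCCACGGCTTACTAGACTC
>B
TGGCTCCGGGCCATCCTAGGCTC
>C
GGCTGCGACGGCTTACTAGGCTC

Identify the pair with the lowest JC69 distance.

A and C

A–B: 9/23 differ, p = 0.391, d = 0.553.
A–C: 4/23 differ, p = 0.174, d = 0.198.
B–C: 10/23 differ, p = 0.435, d = 0.650.
The smallest distance is between A and C.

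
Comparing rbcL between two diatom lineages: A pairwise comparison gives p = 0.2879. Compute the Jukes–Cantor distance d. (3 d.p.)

0.363

d = −(3/4) ln(1 − 4p/3) = −0.75 ln(1 − 0.383867) = −0.75 ln(0.616133)
  = −0.75 × (-0.484292) = 0.363219 substitutions/site.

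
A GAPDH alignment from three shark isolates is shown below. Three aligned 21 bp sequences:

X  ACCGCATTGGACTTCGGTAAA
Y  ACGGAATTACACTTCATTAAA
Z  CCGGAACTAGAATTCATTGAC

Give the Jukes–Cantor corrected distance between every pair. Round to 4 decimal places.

X–Y: 6/21 sites differ → p ≈ 0.285714, d = −0.75 ln(1 − 0.380952) = 0.359679 ≈ 0.3597.
X–Z: 10/21 sites differ → p ≈ 0.47619, d = −0.75 ln(1 − 0.63492) = 0.755729 ≈ 0.7557.
Y–Z: 6/21 sites differ → p ≈ 0.285714, d = −0.75 ln(1 − 0.380952) = 0.359679 ≈ 0.3597.

d(X,Y) = 0.3597, d(X,Z) = 0.7557, d(Y,Z) = 0.3597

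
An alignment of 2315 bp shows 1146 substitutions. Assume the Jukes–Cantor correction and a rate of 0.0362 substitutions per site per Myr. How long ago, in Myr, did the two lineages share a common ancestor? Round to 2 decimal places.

11.18

p = 1146/2315 ≈ 0.495032.
d = −(3/4) ln(1 − 4p/3) = −0.75 ln(1 − 0.660043) = −0.75 ln(0.339957)
  = −0.75 × (-1.078936) = 0.809202 substitutions/site.
Under a molecular clock d = 2μt, so t = d/(2μ) = 0.809202 / (2 × 0.0362) = 11.18 Myr.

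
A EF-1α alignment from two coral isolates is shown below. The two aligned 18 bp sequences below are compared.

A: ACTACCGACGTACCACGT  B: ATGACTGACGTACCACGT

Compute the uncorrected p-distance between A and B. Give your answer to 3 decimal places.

0.167

The sequences differ at 3 of 18 positions (sites 2, 3, 6).
p = 3/18 = 0.166666… ≈ 0.167 (to 3 d.p.).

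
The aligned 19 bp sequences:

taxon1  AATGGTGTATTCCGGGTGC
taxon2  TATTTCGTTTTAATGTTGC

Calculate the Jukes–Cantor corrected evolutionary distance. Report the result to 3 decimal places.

0.749

The sequences differ at 9 of 19 sites (1, 4, 5, 6, 9, 12, 13, 14, 16), so p = 9/19 ≈ 0.473684.
d = −(3/4) ln(1 − 4p/3) = −0.75 ln(1 − 0.631579) = −0.75 ln(0.368421)
  = −0.75 × (-0.998529) = 0.748897 substitutions/site.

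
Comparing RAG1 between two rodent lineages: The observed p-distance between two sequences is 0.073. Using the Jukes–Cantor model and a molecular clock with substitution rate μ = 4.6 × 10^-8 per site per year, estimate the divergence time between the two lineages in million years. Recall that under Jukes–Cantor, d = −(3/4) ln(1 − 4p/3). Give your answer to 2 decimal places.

d = −(3/4) ln(1 − 4p/3) = −0.75 ln(1 − 0.097333) = −0.75 ln(0.902667)
  = −0.75 × (-0.102402) = 0.076802 substitutions/site.
Under a molecular clock d = 2μt, so t = d/(2μ) = 0.076802 / (2 × 4.6 × 10^-8) = 0.83 million years.

0.83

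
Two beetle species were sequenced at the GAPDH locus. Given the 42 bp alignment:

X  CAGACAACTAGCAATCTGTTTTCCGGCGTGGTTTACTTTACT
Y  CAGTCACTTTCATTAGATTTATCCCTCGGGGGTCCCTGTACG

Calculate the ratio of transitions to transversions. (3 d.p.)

Transitions are A↔G and C↔T; transversions are all other mismatches.
Transitions: 2. Transversions: 19.
R = 2/19 = 0.105263… ≈ 0.105 (to 3 d.p.).

0.105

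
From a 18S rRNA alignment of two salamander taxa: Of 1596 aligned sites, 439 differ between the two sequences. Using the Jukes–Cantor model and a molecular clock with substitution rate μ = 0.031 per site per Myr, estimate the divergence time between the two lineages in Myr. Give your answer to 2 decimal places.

5.53

p = 439/1596 ≈ 0.275063.
d = −(3/4) ln(1 − 4p/3) = −0.75 ln(1 − 0.366751) = −0.75 ln(0.633249)
  = −0.75 × (-0.456892) = 0.342669 substitutions/site.
Under a molecular clock d = 2μt, so t = d/(2μ) = 0.342669 / (2 × 0.031) = 5.53 Myr.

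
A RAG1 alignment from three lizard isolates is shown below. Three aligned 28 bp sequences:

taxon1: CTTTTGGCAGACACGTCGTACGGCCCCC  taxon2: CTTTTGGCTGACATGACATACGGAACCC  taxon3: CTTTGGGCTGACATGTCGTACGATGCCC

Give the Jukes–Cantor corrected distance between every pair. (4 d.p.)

d(taxon1,taxon2) = 0.2524, d(taxon1,taxon3) = 0.2524, d(taxon2,taxon3) = 0.2524

taxon1–taxon2: 6/28 sites differ → p ≈ 0.214286, d = −0.75 ln(1 − 0.285715) = 0.252355 ≈ 0.2524.
taxon1–taxon3: 6/28 sites differ → p ≈ 0.214286, d = −0.75 ln(1 − 0.285715) = 0.252355 ≈ 0.2524.
taxon2–taxon3: 6/28 sites differ → p ≈ 0.214286, d = −0.75 ln(1 − 0.285715) = 0.252355 ≈ 0.2524.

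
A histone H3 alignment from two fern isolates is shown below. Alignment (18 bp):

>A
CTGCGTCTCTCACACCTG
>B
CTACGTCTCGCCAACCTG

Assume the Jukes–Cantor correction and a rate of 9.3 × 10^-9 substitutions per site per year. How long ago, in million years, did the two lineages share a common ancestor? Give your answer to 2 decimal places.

The sequences differ at 4 of 18 sites (3, 10, 12, 13), so p = 4/18 ≈ 0.222222.
d = −(3/4) ln(1 − 4p/3) = −0.75 ln(1 − 0.296296) = −0.75 ln(0.703704)
  = −0.75 × (-0.351397) = 0.263548 substitutions/site.
Under a molecular clock d = 2μt, so t = d/(2μ) = 0.263548 / (2 × 9.3 × 10^-9) = 14.17 million years.

14.17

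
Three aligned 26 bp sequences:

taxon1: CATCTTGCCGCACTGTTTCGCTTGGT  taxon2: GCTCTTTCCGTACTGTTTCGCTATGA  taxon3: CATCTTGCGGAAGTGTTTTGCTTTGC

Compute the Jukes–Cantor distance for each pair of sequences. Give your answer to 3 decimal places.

d(taxon1,taxon2) = 0.334, d(taxon1,taxon3) = 0.276, d(taxon2,taxon3) = 0.464

taxon1–taxon2: 7/26 sites differ → p ≈ 0.269231, d = −0.75 ln(1 − 0.358975) = 0.333515 ≈ 0.334.
taxon1–taxon3: 6/26 sites differ → p ≈ 0.230769, d = −0.75 ln(1 − 0.307692) = 0.275793 ≈ 0.276.
taxon2–taxon3: 9/26 sites differ → p ≈ 0.346154, d = −0.75 ln(1 − 0.461539) = 0.464280 ≈ 0.464.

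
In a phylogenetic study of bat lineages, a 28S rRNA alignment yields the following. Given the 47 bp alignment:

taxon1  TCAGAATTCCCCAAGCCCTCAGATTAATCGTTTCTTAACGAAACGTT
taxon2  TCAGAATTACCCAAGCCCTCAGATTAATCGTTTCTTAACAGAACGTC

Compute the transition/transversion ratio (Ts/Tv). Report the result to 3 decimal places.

3.000

Transitions are A↔G and C↔T; transversions are all other mismatches.
Transitions: 3. Transversions: 1.
R = 3/1 = 3.000.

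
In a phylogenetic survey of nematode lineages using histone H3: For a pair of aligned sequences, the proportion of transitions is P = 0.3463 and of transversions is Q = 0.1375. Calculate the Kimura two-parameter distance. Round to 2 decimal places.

0.97

Under the Kimura two-parameter model, d = −½ ln(1 − 2P − Q) − ¼ ln(1 − 2Q).
1 − 2P − Q = 0.1699, giving −½ ln(0.1699) = 0.886273.
1 − 2Q = 0.725, giving −¼ ln(0.725) = 0.080396.
d = 0.886273 + 0.080396 = 0.966669.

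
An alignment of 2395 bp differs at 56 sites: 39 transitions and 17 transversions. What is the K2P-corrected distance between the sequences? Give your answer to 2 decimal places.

0.02

P = 39/2395 ≈ 0.016284 and Q = 17/2395 ≈ 0.007098.
Under the Kimura two-parameter model, d = −½ ln(1 − 2P − Q) − ¼ ln(1 − 2Q).
1 − 2P − Q = 0.960334, giving −½ ln(0.960334) = 0.020237.
1 − 2Q = 0.985804, giving −¼ ln(0.985804) = 0.003574.
d = 0.020237 + 0.003574 = 0.023811.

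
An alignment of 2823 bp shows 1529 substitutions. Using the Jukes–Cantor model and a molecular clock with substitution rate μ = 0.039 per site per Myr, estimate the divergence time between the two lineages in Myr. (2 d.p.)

p = 1529/2823 ≈ 0.541622.
d = −(3/4) ln(1 − 4p/3) = −0.75 ln(1 − 0.722163) = −0.75 ln(0.277837)
  = −0.75 × (-1.280721) = 0.960541 substitutions/site.
Under a molecular clock d = 2μt, so t = d/(2μ) = 0.960541 / (2 × 0.039) = 12.31 Myr.

12.31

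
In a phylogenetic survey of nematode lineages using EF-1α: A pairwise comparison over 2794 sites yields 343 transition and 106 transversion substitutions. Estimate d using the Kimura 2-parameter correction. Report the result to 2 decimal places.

P = 343/2794 ≈ 0.122763 and Q = 106/2794 ≈ 0.037938.
Under the Kimura two-parameter model, d = −½ ln(1 − 2P − Q) − ¼ ln(1 − 2Q).
1 − 2P − Q = 0.716536, giving −½ ln(0.716536) = 0.166663.
1 − 2Q = 0.924124, giving −¼ ln(0.924124) = 0.019727.
d = 0.166663 + 0.019727 = 0.186390.

0.19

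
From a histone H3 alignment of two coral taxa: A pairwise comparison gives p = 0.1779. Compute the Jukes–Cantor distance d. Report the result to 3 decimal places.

0.203

d = −(3/4) ln(1 − 4p/3) = −0.75 ln(1 − 0.2372) = −0.75 ln(0.7628)
  = −0.75 × (-0.270759) = 0.203069 substitutions/site.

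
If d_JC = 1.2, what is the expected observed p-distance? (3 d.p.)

0.599

p = (3/4)(1 − e^(−4d/3)) = 0.75 × (1 − e^(-1.6)) = 0.75 × (1 − 0.201897) = 0.598577.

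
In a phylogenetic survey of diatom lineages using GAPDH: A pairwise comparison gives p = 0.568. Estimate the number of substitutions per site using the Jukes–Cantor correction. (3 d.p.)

1.062

d = −(3/4) ln(1 − 4p/3) = −0.75 ln(1 − 0.757333) = −0.75 ln(0.242667)
  = −0.75 × (-1.416065) = 1.062049 substitutions/site.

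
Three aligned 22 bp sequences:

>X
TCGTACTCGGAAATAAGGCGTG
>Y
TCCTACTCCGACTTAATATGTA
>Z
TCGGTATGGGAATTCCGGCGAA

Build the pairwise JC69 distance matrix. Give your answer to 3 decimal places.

d(X,Y) = 0.497, d(X,Z) = 0.591, d(Y,Z) = 1.163

X–Y: 8/22 sites differ → p ≈ 0.363636, d = −0.75 ln(1 − 0.484848) = 0.497470 ≈ 0.497.
X–Z: 9/22 sites differ → p ≈ 0.409091, d = −0.75 ln(1 − 0.545455) = 0.591344 ≈ 0.591.
Y–Z: 13/22 sites differ → p ≈ 0.590909, d = −0.75 ln(1 − 0.787879) = 1.162949 ≈ 1.163.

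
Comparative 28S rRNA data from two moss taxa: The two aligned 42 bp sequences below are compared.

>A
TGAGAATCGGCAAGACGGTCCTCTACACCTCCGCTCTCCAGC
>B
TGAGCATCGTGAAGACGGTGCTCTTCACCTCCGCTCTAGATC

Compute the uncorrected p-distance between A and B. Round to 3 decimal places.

0.190

The sequences differ at 8 of 42 positions (sites 5, 10, 11, 20, 25, 38, 39, 41).
p = 8/42 = 0.190476… ≈ 0.190 (to 3 d.p.).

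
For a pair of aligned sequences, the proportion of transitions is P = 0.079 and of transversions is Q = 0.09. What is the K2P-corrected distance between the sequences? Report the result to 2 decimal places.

0.19

Under the Kimura two-parameter model, d = −½ ln(1 − 2P − Q) − ¼ ln(1 − 2Q).
1 − 2P − Q = 0.752, giving −½ ln(0.752) = 0.142509.
1 − 2Q = 0.82, giving −¼ ln(0.82) = 0.049613.
d = 0.142509 + 0.049613 = 0.192122.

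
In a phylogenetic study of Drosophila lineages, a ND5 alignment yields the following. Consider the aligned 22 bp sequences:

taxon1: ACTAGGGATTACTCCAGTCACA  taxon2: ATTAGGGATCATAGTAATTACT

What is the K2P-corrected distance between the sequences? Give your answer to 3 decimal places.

0.652

Of 22 sites, 6 differences are transitions and 3 are transversions, so P = 6/22 ≈ 0.272727 and Q = 3/22 ≈ 0.136364.
Under the Kimura two-parameter model, d = −½ ln(1 − 2P − Q) − ¼ ln(1 − 2Q).
1 − 2P − Q = 0.318182, giving −½ ln(0.318182) = 0.572566.
1 − 2Q = 0.727272, giving −¼ ln(0.727272) = 0.079614.
d = 0.572566 + 0.079614 = 0.652180.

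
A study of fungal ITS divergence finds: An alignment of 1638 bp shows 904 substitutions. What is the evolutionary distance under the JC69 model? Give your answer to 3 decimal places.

0.998

p = 904/1638 ≈ 0.551893.
d = −(3/4) ln(1 − 4p/3) = −0.75 ln(1 − 0.735857) = −0.75 ln(0.264143)
  = −0.75 × (-1.331265) = 0.998449 substitutions/site.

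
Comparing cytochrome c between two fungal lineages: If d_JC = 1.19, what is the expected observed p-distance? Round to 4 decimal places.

0.5965

p = (3/4)(1 − e^(−4d/3)) = 0.75 × (1 − e^(-1.586667)) = 0.75 × (1 − 0.204606) = 0.596546.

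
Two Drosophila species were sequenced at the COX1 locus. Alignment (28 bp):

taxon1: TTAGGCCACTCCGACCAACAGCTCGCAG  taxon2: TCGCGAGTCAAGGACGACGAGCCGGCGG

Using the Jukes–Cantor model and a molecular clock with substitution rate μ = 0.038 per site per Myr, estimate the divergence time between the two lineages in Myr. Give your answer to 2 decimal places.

12.36

The sequences differ at 15 of 28 sites, so p = 15/28 ≈ 0.535714.
d = −(3/4) ln(1 − 4p/3) = −0.75 ln(1 − 0.714285) = −0.75 ln(0.285715)
  = −0.75 × (-1.252760) = 0.939570 substitutions/site.
Under a molecular clock d = 2μt, so t = d/(2μ) = 0.939570 / (2 × 0.038) = 12.36 Myr.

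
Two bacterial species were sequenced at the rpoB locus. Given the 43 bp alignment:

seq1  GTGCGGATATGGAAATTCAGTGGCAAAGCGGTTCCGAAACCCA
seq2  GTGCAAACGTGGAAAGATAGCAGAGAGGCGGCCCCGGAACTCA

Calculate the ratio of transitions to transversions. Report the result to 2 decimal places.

4.33

Transitions are A↔G and C↔T; transversions are all other mismatches.
Transitions: 13. Transversions: 3.
R = 13/3 = 4.333333… ≈ 4.33 (to 2 d.p.).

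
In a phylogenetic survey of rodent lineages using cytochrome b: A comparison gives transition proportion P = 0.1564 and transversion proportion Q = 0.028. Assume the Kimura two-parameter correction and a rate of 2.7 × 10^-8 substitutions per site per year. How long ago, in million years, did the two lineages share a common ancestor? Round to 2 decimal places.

Under the Kimura two-parameter model, d = −½ ln(1 − 2P − Q) − ¼ ln(1 − 2Q).
1 − 2P − Q = 0.6592, giving −½ ln(0.6592) = 0.208364.
1 − 2Q = 0.944, giving −¼ ln(0.944) = 0.014407.
d = 0.208364 + 0.014407 = 0.222771.
Under a molecular clock d = 2μt, so t = d/(2μ) = 0.222771 / (2 × 2.7 × 10^-8) = 4.13 million years.

4.13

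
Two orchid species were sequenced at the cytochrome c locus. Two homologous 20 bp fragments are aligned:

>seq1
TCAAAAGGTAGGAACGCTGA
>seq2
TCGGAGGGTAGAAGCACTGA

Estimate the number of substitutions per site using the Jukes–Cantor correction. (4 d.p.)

The sequences differ at 6 of 20 sites (3, 4, 6, 12, 14, 16), so p = 6/20 = 0.3.
d = −(3/4) ln(1 − 4p/3) = −0.75 ln(1 − 0.4) = −0.75 ln(0.6)
  = −0.75 × (-0.510826) = 0.383120 substitutions/site.

0.3831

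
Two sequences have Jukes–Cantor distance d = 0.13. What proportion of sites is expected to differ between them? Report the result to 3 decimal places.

p = (3/4)(1 − e^(−4d/3)) = 0.75 × (1 − e^(-0.173333)) = 0.75 × (1 − 0.840858) = 0.119357.

0.119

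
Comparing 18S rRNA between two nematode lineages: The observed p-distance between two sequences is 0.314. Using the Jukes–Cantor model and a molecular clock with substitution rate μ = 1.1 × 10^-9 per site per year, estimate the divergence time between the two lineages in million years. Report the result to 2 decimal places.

184.92

d = −(3/4) ln(1 − 4p/3) = −0.75 ln(1 − 0.418667) = −0.75 ln(0.581333)
  = −0.75 × (-0.542432) = 0.406824 substitutions/site.
Under a molecular clock d = 2μt, so t = d/(2μ) = 0.406824 / (2 × 1.1 × 10^-9) = 184.92 million years.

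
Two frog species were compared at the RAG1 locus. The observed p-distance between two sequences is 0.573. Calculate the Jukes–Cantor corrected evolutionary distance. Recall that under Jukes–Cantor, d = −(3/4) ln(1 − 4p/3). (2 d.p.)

1.08

d = −(3/4) ln(1 − 4p/3) = −0.75 ln(1 − 0.764) = −0.75 ln(0.236)
  = −0.75 × (-1.443923) = 1.082942 substitutions/site.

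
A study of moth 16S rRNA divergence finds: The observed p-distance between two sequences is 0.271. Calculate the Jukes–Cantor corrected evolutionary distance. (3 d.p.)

0.336

d = −(3/4) ln(1 − 4p/3) = −0.75 ln(1 − 0.361333) = −0.75 ln(0.638667)
  = −0.75 × (-0.448372) = 0.336279 substitutions/site.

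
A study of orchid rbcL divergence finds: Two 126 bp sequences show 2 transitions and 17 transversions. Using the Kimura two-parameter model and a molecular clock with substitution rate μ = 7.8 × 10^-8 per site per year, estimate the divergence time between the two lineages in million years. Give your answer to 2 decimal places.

P = 2/126 ≈ 0.015873 and Q = 17/126 ≈ 0.134921.
Under the Kimura two-parameter model, d = −½ ln(1 − 2P − Q) − ¼ ln(1 − 2Q).
1 − 2P − Q = 0.833333, giving −½ ln(0.833333) = 0.091161.
1 − 2Q = 0.730158, giving −¼ ln(0.730158) = 0.078624.
d = 0.091161 + 0.078624 = 0.169785.
Under a molecular clock d = 2μt, so t = d/(2μ) = 0.169785 / (2 × 7.8 × 10^-8) = 1.09 million years.

1.09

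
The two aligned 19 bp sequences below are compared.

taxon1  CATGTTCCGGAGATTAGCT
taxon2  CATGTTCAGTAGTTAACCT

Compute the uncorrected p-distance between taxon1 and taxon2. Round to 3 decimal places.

0.263

The sequences differ at 5 of 19 positions (sites 8, 10, 13, 15, 17).
p = 5/19 = 0.263157… ≈ 0.263 (to 3 d.p.).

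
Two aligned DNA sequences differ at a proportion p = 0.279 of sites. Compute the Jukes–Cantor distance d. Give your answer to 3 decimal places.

0.349

d = −(3/4) ln(1 − 4p/3) = −0.75 ln(1 − 0.372) = −0.75 ln(0.628)
  = −0.75 × (-0.465215) = 0.348911 substitutions/site.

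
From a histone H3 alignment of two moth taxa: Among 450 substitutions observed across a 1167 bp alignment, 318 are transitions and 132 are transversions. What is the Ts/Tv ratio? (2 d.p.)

R = 318/132 = 2.409090… ≈ 2.41 (to 2 d.p.).

2.41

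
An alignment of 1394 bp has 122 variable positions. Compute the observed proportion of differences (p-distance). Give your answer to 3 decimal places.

p = 122/1394 = 0.087517… ≈ 0.088 (to 3 d.p.).

0.088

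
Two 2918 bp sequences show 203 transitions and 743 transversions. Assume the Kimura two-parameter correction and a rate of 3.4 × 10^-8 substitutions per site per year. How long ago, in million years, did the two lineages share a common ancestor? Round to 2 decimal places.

6.30

P = 203/2918 ≈ 0.069568 and Q = 743/2918 ≈ 0.254626.
Under the Kimura two-parameter model, d = −½ ln(1 − 2P − Q) − ¼ ln(1 − 2Q).
1 − 2P − Q = 0.606238, giving −½ ln(0.606238) = 0.250241.
1 − 2Q = 0.490748, giving −¼ ln(0.490748) = 0.177956.
d = 0.250241 + 0.177956 = 0.428197.
Under a molecular clock d = 2μt, so t = d/(2μ) = 0.428197 / (2 × 3.4 × 10^-8) = 6.30 million years.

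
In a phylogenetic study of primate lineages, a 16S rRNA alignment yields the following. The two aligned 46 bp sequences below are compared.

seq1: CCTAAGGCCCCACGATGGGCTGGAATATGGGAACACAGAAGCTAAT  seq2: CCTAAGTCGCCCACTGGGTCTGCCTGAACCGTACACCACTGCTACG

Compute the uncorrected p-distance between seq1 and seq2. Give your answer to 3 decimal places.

0.478

The sequences differ at 22 of 46 positions.
p = 22/46 = 0.478260… ≈ 0.478 (to 3 d.p.).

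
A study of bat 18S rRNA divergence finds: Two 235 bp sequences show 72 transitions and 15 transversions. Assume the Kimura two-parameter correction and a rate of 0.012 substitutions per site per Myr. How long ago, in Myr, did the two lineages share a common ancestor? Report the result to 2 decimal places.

P = 72/235 ≈ 0.306383 and Q = 15/235 ≈ 0.06383.
Under the Kimura two-parameter model, d = −½ ln(1 − 2P − Q) − ¼ ln(1 − 2Q).
1 − 2P − Q = 0.323404, giving −½ ln(0.323404) = 0.564426.
1 − 2Q = 0.87234, giving −¼ ln(0.87234) = 0.034144.
d = 0.564426 + 0.034144 = 0.598570.
Under a molecular clock d = 2μt, so t = d/(2μ) = 0.598570 / (2 × 0.012) = 24.94 Myr.

24.94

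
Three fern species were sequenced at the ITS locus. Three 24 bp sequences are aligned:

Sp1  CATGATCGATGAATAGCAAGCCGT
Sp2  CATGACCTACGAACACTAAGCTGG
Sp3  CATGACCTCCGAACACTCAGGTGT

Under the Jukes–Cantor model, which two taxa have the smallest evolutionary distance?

Sp1–Sp2: 8/24 differ, p = 0.333, d = 0.441.
Sp1–Sp3: 10/24 differ, p = 0.417, d = 0.608.
Sp2–Sp3: 4/24 differ, p = 0.167, d = 0.188.
The smallest distance is between Sp2 and Sp3.

Sp2 and Sp3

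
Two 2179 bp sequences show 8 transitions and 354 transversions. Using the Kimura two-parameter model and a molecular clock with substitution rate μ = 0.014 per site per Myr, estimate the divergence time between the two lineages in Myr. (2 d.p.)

6.83

P = 8/2179 ≈ 0.003671 and Q = 354/2179 ≈ 0.16246.
Under the Kimura two-parameter model, d = −½ ln(1 − 2P − Q) − ¼ ln(1 − 2Q).
1 − 2P − Q = 0.830198, giving −½ ln(0.830198) = 0.093046.
1 − 2Q = 0.67508, giving −¼ ln(0.67508) = 0.098231.
d = 0.093046 + 0.098231 = 0.191277.
Under a molecular clock d = 2μt, so t = d/(2μ) = 0.191277 / (2 × 0.014) = 6.83 Myr.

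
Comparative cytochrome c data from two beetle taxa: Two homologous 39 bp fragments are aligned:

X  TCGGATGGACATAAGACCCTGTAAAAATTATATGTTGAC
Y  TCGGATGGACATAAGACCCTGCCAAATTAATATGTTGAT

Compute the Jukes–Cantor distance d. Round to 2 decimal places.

0.14

The sequences differ at 5 of 39 sites (22, 23, 27, 29, 39), so p = 5/39 ≈ 0.128205.
d = −(3/4) ln(1 − 4p/3) = −0.75 ln(1 − 0.17094) = −0.75 ln(0.82906)
  = −0.75 × (-0.187463) = 0.140597 substitutions/site.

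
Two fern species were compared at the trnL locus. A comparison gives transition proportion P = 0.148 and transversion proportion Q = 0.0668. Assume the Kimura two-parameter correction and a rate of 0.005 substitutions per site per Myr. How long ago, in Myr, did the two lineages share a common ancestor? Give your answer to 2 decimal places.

Under the Kimura two-parameter model, d = −½ ln(1 − 2P − Q) − ¼ ln(1 − 2Q).
1 − 2P − Q = 0.6372, giving −½ ln(0.6372) = 0.225336.
1 − 2Q = 0.8664, giving −¼ ln(0.8664) = 0.035852.
d = 0.225336 + 0.035852 = 0.261188.
Under a molecular clock d = 2μt, so t = d/(2μ) = 0.261188 / (2 × 0.005) = 26.12 Myr.

26.12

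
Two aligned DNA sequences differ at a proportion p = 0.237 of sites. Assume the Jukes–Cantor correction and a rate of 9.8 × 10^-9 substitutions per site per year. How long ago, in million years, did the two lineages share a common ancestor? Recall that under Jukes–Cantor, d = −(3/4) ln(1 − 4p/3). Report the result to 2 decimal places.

14.53

d = −(3/4) ln(1 − 4p/3) = −0.75 ln(1 − 0.316) = −0.75 ln(0.684)
  = −0.75 × (-0.379797) = 0.284848 substitutions/site.
Under a molecular clock d = 2μt, so t = d/(2μ) = 0.284848 / (2 × 9.8 × 10^-9) = 14.53 million years.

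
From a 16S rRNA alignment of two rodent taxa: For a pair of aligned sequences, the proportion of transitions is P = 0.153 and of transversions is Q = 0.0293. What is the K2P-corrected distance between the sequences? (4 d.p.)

Under the Kimura two-parameter model, d = −½ ln(1 − 2P − Q) − ¼ ln(1 − 2Q).
1 − 2P − Q = 0.6647, giving −½ ln(0.6647) = 0.204210.
1 − 2Q = 0.9414, giving −¼ ln(0.9414) = 0.015097.
d = 0.204210 + 0.015097 = 0.219307.

0.2193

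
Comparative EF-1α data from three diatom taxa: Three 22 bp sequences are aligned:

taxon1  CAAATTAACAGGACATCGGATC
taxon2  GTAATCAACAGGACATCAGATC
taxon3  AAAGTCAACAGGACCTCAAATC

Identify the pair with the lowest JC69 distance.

taxon1 and taxon2

taxon1–taxon2: 4/22 differ, p = 0.182, d = 0.208.
taxon1–taxon3: 6/22 differ, p = 0.273, d = 0.339.
taxon2–taxon3: 5/22 differ, p = 0.227, d = 0.271.
The smallest distance is between taxon1 and taxon2.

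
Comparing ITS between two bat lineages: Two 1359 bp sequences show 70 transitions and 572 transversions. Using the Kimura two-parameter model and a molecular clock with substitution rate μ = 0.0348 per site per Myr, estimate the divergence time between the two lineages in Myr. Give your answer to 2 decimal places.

P = 70/1359 ≈ 0.051508 and Q = 572/1359 ≈ 0.420898.
Under the Kimura two-parameter model, d = −½ ln(1 − 2P − Q) − ¼ ln(1 − 2Q).
1 − 2P − Q = 0.476086, giving −½ ln(0.476086) = 0.371078.
1 − 2Q = 0.158204, giving −¼ ln(0.158204) = 0.460967.
d = 0.371078 + 0.460967 = 0.832045.
Under a molecular clock d = 2μt, so t = d/(2μ) = 0.832045 / (2 × 0.0348) = 11.95 Myr.

11.95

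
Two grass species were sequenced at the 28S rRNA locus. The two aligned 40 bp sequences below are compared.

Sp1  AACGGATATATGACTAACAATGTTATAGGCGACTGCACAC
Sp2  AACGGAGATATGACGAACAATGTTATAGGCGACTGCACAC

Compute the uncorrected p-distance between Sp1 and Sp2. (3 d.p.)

0.050

The sequences differ at 2 of 40 positions (sites 7, 15).
p = 2/40 = 0.050.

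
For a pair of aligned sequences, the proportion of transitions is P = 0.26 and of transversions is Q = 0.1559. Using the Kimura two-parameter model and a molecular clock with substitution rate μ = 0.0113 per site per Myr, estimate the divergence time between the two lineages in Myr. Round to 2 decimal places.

29.06

Under the Kimura two-parameter model, d = −½ ln(1 − 2P − Q) − ¼ ln(1 − 2Q).
1 − 2P − Q = 0.3241, giving −½ ln(0.3241) = 0.563352.
1 − 2Q = 0.6882, giving −¼ ln(0.6882) = 0.093419.
d = 0.563352 + 0.093419 = 0.656771.
Under a molecular clock d = 2μt, so t = d/(2μ) = 0.656771 / (2 × 0.0113) = 29.06 Myr.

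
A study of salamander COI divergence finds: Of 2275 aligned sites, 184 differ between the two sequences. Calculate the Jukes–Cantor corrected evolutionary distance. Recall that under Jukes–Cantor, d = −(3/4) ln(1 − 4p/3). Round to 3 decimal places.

0.086

p = 184/2275 ≈ 0.080879.
d = −(3/4) ln(1 − 4p/3) = −0.75 ln(1 − 0.107839) = −0.75 ln(0.892161)
  = −0.75 × (-0.114109) = 0.085582 substitutions/site.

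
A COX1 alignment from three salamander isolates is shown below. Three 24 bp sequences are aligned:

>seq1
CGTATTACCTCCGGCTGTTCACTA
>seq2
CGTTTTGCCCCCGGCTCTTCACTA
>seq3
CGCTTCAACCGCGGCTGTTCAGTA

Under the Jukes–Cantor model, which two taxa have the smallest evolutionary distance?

seq1 and seq2

seq1–seq2: 4/24 differ, p = 0.167, d = 0.188.
seq1–seq3: 7/24 differ, p = 0.292, d = 0.369.
seq2–seq3: 7/24 differ, p = 0.292, d = 0.369.
The smallest distance is between seq1 and seq2.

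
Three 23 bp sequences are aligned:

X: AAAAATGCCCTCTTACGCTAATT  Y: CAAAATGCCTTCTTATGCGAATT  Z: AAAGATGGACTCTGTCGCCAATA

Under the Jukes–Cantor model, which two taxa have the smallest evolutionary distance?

X–Y: 4/23 differ, p = 0.174, d = 0.198.
X–Z: 7/23 differ, p = 0.304, d = 0.390.
Y–Z: 10/23 differ, p = 0.435, d = 0.650.
The smallest distance is between X and Y.

X and Y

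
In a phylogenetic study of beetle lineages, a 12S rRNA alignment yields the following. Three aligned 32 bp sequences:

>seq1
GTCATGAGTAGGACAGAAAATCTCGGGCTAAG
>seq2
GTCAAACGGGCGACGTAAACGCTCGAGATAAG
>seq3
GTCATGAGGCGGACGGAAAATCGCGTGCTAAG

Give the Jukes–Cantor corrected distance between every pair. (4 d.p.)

seq1–seq2: 12/32 sites differ → p = 0.375, d = −0.75 ln(1 − 0.5) = 0.519860 ≈ 0.5199.
seq1–seq3: 5/32 sites differ → p = 0.15625, d = −0.75 ln(1 − 0.208333) = 0.175211 ≈ 0.1752.
seq2–seq3: 11/32 sites differ → p = 0.34375, d = −0.75 ln(1 − 0.458333) = 0.459828 ≈ 0.4598.

d(seq1,seq2) = 0.5199, d(seq1,seq3) = 0.1752, d(seq2,seq3) = 0.4598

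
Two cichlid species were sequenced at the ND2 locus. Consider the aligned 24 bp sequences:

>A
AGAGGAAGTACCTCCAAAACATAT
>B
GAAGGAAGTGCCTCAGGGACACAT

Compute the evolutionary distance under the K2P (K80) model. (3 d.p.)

0.512

Of 24 sites, 7 differences are transitions and 1 are transversions, so P = 7/24 ≈ 0.291667 and Q = 1/24 ≈ 0.041667.
Under the Kimura two-parameter model, d = −½ ln(1 − 2P − Q) − ¼ ln(1 − 2Q).
1 − 2P − Q = 0.374999, giving −½ ln(0.374999) = 0.490416.
1 − 2Q = 0.916666, giving −¼ ln(0.916666) = 0.021753.
d = 0.490416 + 0.021753 = 0.512169.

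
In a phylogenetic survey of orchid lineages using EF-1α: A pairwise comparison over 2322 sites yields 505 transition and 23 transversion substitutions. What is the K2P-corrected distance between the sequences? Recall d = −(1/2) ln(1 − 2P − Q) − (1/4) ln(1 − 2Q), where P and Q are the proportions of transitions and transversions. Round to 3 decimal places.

P = 505/2322 ≈ 0.217485 and Q = 23/2322 ≈ 0.009905.
Under the Kimura two-parameter model, d = −½ ln(1 − 2P − Q) − ¼ ln(1 − 2Q).
1 − 2P − Q = 0.555125, giving −½ ln(0.555125) = 0.294281.
1 − 2Q = 0.98019, giving −¼ ln(0.98019) = 0.005002.
d = 0.294281 + 0.005002 = 0.299283.

0.299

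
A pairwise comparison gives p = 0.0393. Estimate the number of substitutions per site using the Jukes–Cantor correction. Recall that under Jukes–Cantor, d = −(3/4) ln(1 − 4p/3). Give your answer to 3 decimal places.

0.040

d = −(3/4) ln(1 − 4p/3) = −0.75 ln(1 − 0.0524) = −0.75 ln(0.9476)
  = −0.75 × (-0.053823) = 0.040367 substitutions/site.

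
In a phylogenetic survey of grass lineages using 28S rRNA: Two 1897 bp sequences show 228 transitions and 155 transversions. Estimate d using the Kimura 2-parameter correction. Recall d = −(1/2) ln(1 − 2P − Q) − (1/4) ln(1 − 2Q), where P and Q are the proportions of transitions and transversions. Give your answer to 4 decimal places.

P = 228/1897 ≈ 0.12019 and Q = 155/1897 ≈ 0.081708.
Under the Kimura two-parameter model, d = −½ ln(1 − 2P − Q) − ¼ ln(1 − 2Q).
1 − 2P − Q = 0.677912, giving −½ ln(0.677912) = 0.194369.
1 − 2Q = 0.836584, giving −¼ ln(0.836584) = 0.044607.
d = 0.194369 + 0.044607 = 0.238976.

0.2390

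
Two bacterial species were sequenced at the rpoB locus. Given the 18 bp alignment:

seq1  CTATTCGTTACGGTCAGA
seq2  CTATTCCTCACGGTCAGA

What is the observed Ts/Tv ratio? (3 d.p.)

Transitions are A↔G and C↔T; transversions are all other mismatches.
Transitions: 1. Transversions: 1.
R = 1/1 = 1.000.

1.000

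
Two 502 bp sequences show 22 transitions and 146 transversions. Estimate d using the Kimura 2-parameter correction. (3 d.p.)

0.456

P = 22/502 ≈ 0.043825 and Q = 146/502 ≈ 0.290837.
Under the Kimura two-parameter model, d = −½ ln(1 − 2P − Q) − ¼ ln(1 − 2Q).
1 − 2P − Q = 0.621513, giving −½ ln(0.621513) = 0.237799.
1 − 2Q = 0.418326, giving −¼ ln(0.418326) = 0.217874.
d = 0.237799 + 0.217874 = 0.455673.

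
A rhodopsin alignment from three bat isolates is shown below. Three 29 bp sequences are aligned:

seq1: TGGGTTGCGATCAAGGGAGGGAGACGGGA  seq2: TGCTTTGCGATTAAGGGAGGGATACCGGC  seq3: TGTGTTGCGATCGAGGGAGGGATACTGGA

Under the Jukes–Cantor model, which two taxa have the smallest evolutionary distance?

seq1–seq2: 6/29 differ, p = 0.207, d = 0.242.
seq1–seq3: 4/29 differ, p = 0.138, d = 0.152.
seq2–seq3: 6/29 differ, p = 0.207, d = 0.242.
The smallest distance is between seq1 and seq3.

seq1 and seq3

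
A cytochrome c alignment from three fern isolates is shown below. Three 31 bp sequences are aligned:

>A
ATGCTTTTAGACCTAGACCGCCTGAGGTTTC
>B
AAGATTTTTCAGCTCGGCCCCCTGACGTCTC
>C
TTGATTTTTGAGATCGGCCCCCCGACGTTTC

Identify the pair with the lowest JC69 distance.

A–B: 10/31 differ, p = 0.323, d = 0.422.
A–C: 10/31 differ, p = 0.323, d = 0.422.
B–C: 6/31 differ, p = 0.194, d = 0.224.
The smallest distance is between B and C.

B and C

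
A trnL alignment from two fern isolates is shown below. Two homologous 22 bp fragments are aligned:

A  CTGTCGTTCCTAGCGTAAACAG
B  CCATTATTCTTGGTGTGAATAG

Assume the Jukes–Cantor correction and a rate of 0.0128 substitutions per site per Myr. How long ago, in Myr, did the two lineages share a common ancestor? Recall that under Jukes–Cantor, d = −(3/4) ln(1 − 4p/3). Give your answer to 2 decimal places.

23.10

The sequences differ at 9 of 22 sites (2, 3, 5, 6, 10, 12, 14, 17, 20), so p = 9/22 ≈ 0.409091.
d = −(3/4) ln(1 − 4p/3) = −0.75 ln(1 − 0.545455) = −0.75 ln(0.454545)
  = −0.75 × (-0.788458) = 0.591344 substitutions/site.
Under a molecular clock d = 2μt, so t = d/(2μ) = 0.591344 / (2 × 0.0128) = 23.10 Myr.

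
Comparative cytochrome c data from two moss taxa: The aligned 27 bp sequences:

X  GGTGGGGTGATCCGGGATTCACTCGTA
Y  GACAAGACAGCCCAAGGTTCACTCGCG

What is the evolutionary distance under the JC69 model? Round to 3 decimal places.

0.882

The sequences differ at 14 of 27 sites, so p = 14/27 ≈ 0.518519.
d = −(3/4) ln(1 − 4p/3) = −0.75 ln(1 − 0.691359) = −0.75 ln(0.308641)
  = −0.75 × (-1.175576) = 0.881682 substitutions/site.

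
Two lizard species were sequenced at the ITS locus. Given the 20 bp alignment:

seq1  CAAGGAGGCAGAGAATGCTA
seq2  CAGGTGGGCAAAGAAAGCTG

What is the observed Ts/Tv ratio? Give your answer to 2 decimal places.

Transitions are A↔G and C↔T; transversions are all other mismatches.
Transitions: 4. Transversions: 2.
R = 4/2 = 2.00.

2.00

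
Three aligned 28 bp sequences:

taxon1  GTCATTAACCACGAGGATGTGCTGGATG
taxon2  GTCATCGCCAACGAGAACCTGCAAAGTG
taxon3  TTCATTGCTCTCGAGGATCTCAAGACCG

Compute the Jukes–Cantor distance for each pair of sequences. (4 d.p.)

d(taxon1,taxon2) = 0.5565, d(taxon1,taxon3) = 0.6355, d(taxon2,taxon3) = 0.6355

taxon1–taxon2: 11/28 sites differ → p ≈ 0.392857, d = −0.75 ln(1 − 0.523809) = 0.556452 ≈ 0.5565.
taxon1–taxon3: 12/28 sites differ → p ≈ 0.428571, d = −0.75 ln(1 − 0.571428) = 0.635472 ≈ 0.6355.
taxon2–taxon3: 12/28 sites differ → p ≈ 0.428571, d = −0.75 ln(1 − 0.571428) = 0.635472 ≈ 0.6355.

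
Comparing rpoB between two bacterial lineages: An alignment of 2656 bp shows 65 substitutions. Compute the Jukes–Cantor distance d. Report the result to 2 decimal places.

0.02

p = 65/2656 ≈ 0.024473.
d = −(3/4) ln(1 − 4p/3) = −0.75 ln(1 − 0.032631) = −0.75 ln(0.967369)
  = −0.75 × (-0.033175) = 0.024881 substitutions/site.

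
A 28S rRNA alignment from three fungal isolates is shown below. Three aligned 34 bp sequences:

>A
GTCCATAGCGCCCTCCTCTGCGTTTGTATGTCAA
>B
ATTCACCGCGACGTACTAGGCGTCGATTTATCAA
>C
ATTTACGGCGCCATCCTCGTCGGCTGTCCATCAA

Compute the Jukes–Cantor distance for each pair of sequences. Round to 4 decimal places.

d(A,B) = 0.5972, d(A,C) = 0.5347, d(B,C) = 0.4770

A–B: 14/34 sites differ → p ≈ 0.411765, d = −0.75 ln(1 − 0.54902) = 0.597249 ≈ 0.5972.
A–C: 13/34 sites differ → p ≈ 0.382353, d = −0.75 ln(1 − 0.509804) = 0.534712 ≈ 0.5347.
B–C: 12/34 sites differ → p ≈ 0.352941, d = −0.75 ln(1 − 0.470588) = 0.476991 ≈ 0.4770.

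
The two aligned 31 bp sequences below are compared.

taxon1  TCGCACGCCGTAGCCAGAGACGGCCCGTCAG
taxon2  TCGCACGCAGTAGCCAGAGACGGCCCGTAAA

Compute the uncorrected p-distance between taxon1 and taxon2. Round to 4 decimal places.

The sequences differ at 3 of 31 positions (sites 9, 29, 31).
p = 3/31 = 0.096774… ≈ 0.0968 (to 4 d.p.).

0.0968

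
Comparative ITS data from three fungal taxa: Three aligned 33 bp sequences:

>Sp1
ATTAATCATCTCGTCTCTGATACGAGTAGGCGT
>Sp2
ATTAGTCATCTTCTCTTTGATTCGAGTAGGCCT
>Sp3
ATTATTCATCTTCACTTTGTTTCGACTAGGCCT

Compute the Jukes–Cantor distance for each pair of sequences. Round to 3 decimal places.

Sp1–Sp2: 6/33 sites differ → p ≈ 0.181818, d = −0.75 ln(1 − 0.242424) = 0.208224 ≈ 0.208.
Sp1–Sp3: 9/33 sites differ → p ≈ 0.272727, d = −0.75 ln(1 − 0.363636) = 0.338988 ≈ 0.339.
Sp2–Sp3: 4/33 sites differ → p ≈ 0.121212, d = −0.75 ln(1 − 0.161616) = 0.132209 ≈ 0.132.

d(Sp1,Sp2) = 0.208, d(Sp1,Sp3) = 0.339, d(Sp2,Sp3) = 0.132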